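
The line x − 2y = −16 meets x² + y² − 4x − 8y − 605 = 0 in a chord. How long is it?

Centre (2, 4), r² = 625. Perpendicular distance d from centre to line = |10| / √5 = 10/√5.
Chord = 2√(r² − d²) = 2·√(605) = 22√5.

22√5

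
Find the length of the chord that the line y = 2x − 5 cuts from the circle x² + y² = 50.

6√5

From the line, y = 2x − 5. Substituting:
5x² − 20x − 25 = 0  ⟹  x² − 4x − 5 = 0
x = 5 or x = −1, giving (5, 5) and (−1, −7).
Chord length = distance between (5, 5) and (−1, −7) = √180 = 6√5.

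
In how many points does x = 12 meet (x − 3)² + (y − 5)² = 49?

Centre (3, 5), r² = 49. Distance² from centre to line = (−9)² = 81.
Since d² > r², the line lies outside the circle.

0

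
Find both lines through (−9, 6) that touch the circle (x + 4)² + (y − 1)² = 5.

Let a tangent through (−9, 6) have slope m. Its distance from (−4, 1) must equal √5:
[m·(5) − (−5)]² = 5(m² + 1)
2m² + 5m + 2 = 0, so m = −2 or m = −1/2.
Through (−9, 6) these give 2x + y = −12 and x + 2y = 3.

2x + y = −12 and x + 2y = 3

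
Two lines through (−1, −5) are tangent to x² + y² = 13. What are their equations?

2x − 3y = 13 and 3x + 2y = −13

A line y − (−5) = m(x − (−1)) is tangent when its distance from (0, 0) is √13:
[m·(1) − (5)]² = 13(m² + 1)
6m² + 5m − 6 = 0, so m = 2/3 or m = −3/2.
Through (−1, −5) these give 2x − 3y = 13 and 3x + 2y = −13.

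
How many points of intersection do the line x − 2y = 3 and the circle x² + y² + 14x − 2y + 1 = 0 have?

Centre (−7, 1), r² = 49. Distance² from centre to line = (−12)²/5 = 144/5.
Since d² < r², the line cuts the circle twice.

2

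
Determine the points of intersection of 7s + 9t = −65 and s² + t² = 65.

Substitute t = (−65 − 7s)/9:
130s² + 910s − 1040 = 0  ⟹  s² + 7s − 8 = 0
s = 1 or s = −8, giving (1, −8) and (−8, −1).

(−8, −1) and (1, −8)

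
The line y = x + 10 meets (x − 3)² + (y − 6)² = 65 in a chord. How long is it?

9√2

Substitute y = x + 10:
2x² + 2x − 40 = 0  ⟹  x² + x − 20 = 0
x = 4 or x = −5, giving (4, 14) and (−5, 5).
|(4, 14) − (−5, 5)| = √((9)² + (9)²) = 9√2.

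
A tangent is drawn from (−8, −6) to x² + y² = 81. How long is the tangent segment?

√19

The centre is (0, 0) and r = 9. The square of the distance from P to the centre is 64 + 36 = 100.
Power of the point: PT² = |PO|² − r² = 19, so PT = √19.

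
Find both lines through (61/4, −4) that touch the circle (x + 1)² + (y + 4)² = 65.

4x + 7y = 33 and 4x − 7y = 89

Let a tangent through (61/4, −4) have slope m. Its distance from (−1, −4) must equal √65:
[m·(−65/4) − (0)]² = 65(m² + 1)
49m² − 16 = 0, so m = −4/7 or m = 4/7.
Through (61/4, −4) these give 4x + 7y = 33 and 4x − 7y = 89.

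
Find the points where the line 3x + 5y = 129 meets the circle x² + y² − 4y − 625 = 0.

Substitute y = (129 − 3x)/5:
34x² − 714x − 1564 = 0  ⟹  x² − 21x − 46 = 0
x = 23 or x = −2, giving (23, 12) and (−2, 27).

(−2, 27) and (23, 12)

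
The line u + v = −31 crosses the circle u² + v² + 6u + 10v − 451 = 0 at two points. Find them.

Express v = −u − 31 and substitute into the circle:
2u² + 58u + 200 = 0  ⟹  u² + 29u + 100 = 0
u = −4 or u = −25, giving (−4, −27) and (−25, −6).

(−25, −6) and (−4, −27)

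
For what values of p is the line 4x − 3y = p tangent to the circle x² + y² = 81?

p = −45 or p = 45

For a tangent, require d(centre, line) = r = 9.
|4·0 − 3·0 − p| / √25 = 9
|p| = 9·5, so p = 45 or p = −45.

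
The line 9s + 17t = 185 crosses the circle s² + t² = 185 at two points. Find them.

(−4, 13) and (13, 4)

Express t = (185 − 9s)/17 and substitute into the circle:
370s² − 3330s − 19240 = 0  ⟹  s² − 9s − 52 = 0
s = 13 or s = −4, giving (13, 4) and (−4, 13).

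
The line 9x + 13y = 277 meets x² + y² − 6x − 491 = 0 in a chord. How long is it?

10√10

The distance from (3, 0) to the line is 250/√250, and r² = 500.
Chord = 2√(r² − d²) = 2·√(250) = 10√10.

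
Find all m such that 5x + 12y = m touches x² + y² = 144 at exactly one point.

m = −156 or m = 156

For a tangent, require d(centre, line) = r = 12.
|5·0 + 12·0 − m| / √169 = 12
|m| = 12·13, so m = 156 or m = −156.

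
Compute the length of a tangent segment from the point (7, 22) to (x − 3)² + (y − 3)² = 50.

With centre O = (3, 3), |OP|² = 377 and r² = 50.
The tangent meets the radius at right angles, so tangent² = |PO|² − r² = 377 − 50 = 327.

√327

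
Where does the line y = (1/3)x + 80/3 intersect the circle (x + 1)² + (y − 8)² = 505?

(−20, 20) and (7, 29)

From the line, y = (80 + x)/3. Substituting:
10x² + 130x − 1400 = 0  ⟹  x² + 13x − 140 = 0
x = 7 or x = −20, giving (7, 29) and (−20, 20).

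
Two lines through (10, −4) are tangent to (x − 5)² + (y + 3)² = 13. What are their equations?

2x − 3y = 32 and 3x + 2y = 22

Let a tangent through (10, −4) have slope m. Its distance from (5, −3) must equal √13:
(−5m − (1))² = 13(m² + 1)
6m² + 5m − 6 = 0, so m = 2/3 or m = −3/2.
Through (10, −4) these give 2x − 3y = 32 and 3x + 2y = 22.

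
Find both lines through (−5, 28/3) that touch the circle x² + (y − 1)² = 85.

A line y − (28/3) = m(x − (−5)) is tangent when its distance from (0, 1) is √85:
(5m − (−25/3))² = 85(m² + 1)
54m² − 75m + 14 = 0, so m = 2/9 or m = 7/6.
With m = 2/9: 2x − 9y = −94. With m = 7/6: 7x − 6y = −91.

2x − 9y = −94 and 7x − 6y = −91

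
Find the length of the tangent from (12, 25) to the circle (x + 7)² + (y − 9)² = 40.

Centre (−7, 9), r² = 40. |PO|² = (19)² + (16)² = 617.
The tangent meets the radius at right angles, so tangent² = |PO|² − r² = 617 − 40 = 577.

√577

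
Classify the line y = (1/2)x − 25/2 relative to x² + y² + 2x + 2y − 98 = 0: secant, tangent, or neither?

neither

d² = (1·(−1) − 2·(−1) − (25))²/5 = 576/5; r² = 100.
Since d² > r², the line lies outside the circle.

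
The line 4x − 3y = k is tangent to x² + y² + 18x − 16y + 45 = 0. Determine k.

k = −110 or k = −10

Tangency holds when the distance from the centre (−9, 8) to the line equals the radius 10:
|4·(−9) − 3·8 − k| / √25 = 10
|k − (−60)| = 10·5, so k = −10 or k = −110.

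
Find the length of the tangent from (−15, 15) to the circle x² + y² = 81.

3√41

The centre is (0, 0) and r = 9. The square of the distance from P to the centre is 225 + 225 = 450.
By the tangent–radius right angle, tangent length = √(|PO|² − r²) = √369 = 3√41.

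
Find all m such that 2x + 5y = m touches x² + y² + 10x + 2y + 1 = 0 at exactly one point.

For a tangent, require d(centre, line) = r = 5.
|2·(−5) + 5·(−1) − m| / √29 = 5
|m − (−15)| = 5√29.

m = −15 ± 5√29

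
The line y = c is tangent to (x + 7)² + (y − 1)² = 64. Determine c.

The line touches the circle iff its distance from (−7, 1) is 8:
|0·(−7) + 1·1 − c| / √1 = 8
|c − (1)| = 8, so c = 9 or c = −7.

c = −7 or c = 9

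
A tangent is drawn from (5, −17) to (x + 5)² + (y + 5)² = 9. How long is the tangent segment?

√235

Centre (−5, −5), r² = 9. |PO|² = (10)² + (−12)² = 244.
The tangent meets the radius at right angles, so tangent² = |PO|² − r² = 244 − 9 = 235.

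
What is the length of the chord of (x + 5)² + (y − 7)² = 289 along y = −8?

Centre (−5, 7), r² = 289. Perpendicular distance d from centre to line = |15| / √1 = 15.
Chord = 2√(r² − d²) = 2·√(64) = 16.

16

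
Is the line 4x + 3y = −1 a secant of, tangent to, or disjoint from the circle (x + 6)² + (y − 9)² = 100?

Substituting the line into the circle gives 25x² + 332x + 208 = 0.
Discriminant = (332)² − 4·25·(208) = 89424 > 0.
Two real roots: the line is a secant.

secant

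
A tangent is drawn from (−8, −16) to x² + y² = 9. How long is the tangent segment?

√311

Centre (0, 0), r² = 9. |PO|² = (−8)² + (−16)² = 320.
By the tangent–radius right angle, tangent length = √(|PO|² − r²) = √311.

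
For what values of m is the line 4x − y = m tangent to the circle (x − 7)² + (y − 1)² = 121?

For a tangent, require d(centre, line) = r = 11.
|4·7 − 1·1 − m| / √17 = 11
|m − (27)| = 11√17.

m = 27 ± 11√17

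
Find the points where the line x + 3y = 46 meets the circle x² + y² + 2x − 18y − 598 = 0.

(−23, 23) and (25, 7)

Substitute y = (46 − x)/3:
10x² − 20x − 5750 = 0  ⟹  x² − 2x − 575 = 0
x = 25 or x = −23, giving (25, 7) and (−23, 23).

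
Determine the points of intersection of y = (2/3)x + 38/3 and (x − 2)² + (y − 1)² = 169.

From the line, y = (38 + 2x)/3. Substituting:
13x² + 104x − 260 = 0  ⟹  x² + 8x − 20 = 0
x = 2 or x = −10, giving (2, 14) and (−10, 6).

(−10, 6) and (2, 14)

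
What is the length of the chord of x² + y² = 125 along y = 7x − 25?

Express y = 7x − 25 and substitute into the circle:
50x² − 350x + 500 = 0  ⟹  x² − 7x + 10 = 0
x = 5 or x = 2, giving (5, 10) and (2, −11).
|(5, 10) − (2, −11)| = √((3)² + (21)²) = 15√2.

15√2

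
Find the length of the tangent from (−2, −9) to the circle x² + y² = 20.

√65

The centre is (0, 0) and r = 2√5. The square of the distance from P to the centre is 4 + 81 = 85.
By the tangent–radius right angle, tangent length = √(|PO|² − r²) = √65.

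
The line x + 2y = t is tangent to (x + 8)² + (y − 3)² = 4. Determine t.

t = −2 ± 2√5

For a tangent, require d(centre, line) = r = 2.
|1·(−8) + 2·3 − t| / √5 = 2
|t − (−2)| = 2√5.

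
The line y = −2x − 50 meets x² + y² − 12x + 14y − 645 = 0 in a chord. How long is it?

10√5

The distance from (6, −7) to the line is 55/√5, and r² = 730.
Half the chord is √(r² − d²) = √(125), so the full chord is 10√5.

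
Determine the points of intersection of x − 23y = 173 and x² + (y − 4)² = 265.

Express y = (−173 + x)/23 and substitute into the circle:
530x² − 530x − 69960 = 0  ⟹  x² − x − 132 = 0
x = 12 or x = −11, giving (12, −7) and (−11, −8).

(−11, −8) and (12, −7)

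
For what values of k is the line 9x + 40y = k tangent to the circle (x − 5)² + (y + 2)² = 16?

The line touches the circle iff its distance from (5, −2) is 4:
|9·5 + 40·(−2) − k| / √1681 = 4
|k − (−35)| = 4·41, so k = 129 or k = −199.

k = −199 or k = 129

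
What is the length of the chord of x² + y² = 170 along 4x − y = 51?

2√17

The distance from (0, 0) to the line is 51/√17, and r² = 170.
Half the chord is √(r² − d²) = √(17), so the full chord is 2√17.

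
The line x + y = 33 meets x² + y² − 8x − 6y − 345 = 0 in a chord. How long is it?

Express y = −x + 33 and substitute into the circle:
2x² − 68x + 546 = 0  ⟹  x² − 34x + 273 = 0
x = 21 or x = 13, giving (21, 12) and (13, 20).
Chord length = distance between (21, 12) and (13, 20) = √128 = 8√2.

8√2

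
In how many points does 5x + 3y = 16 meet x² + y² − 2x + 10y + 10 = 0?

Substituting the line into the circle gives 34x² − 328x + 826 = 0.
Discriminant = (−328)² − 4·34·(826) = −4752 < 0.
No real roots: the line does not meet the circle.

0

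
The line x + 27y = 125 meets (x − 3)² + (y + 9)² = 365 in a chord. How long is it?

√730

The distance from (3, −9) to the line is 365/√730, and r² = 365.
Chord = 2√(r² − d²) = 2·√(365/2) = √730.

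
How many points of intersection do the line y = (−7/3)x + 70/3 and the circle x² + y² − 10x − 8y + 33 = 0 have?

0

Centre (5, 4), r² = 8. Distance² from centre to line = (−23)²/58 = 529/58.
Since d² > r², the line lies outside the circle.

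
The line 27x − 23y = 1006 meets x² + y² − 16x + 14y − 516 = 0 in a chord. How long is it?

The distance from (8, −7) to the line is 629/√1258, and r² = 629.
Chord = 2√(r² − d²) = 2·√(629/2) = √1258.

√1258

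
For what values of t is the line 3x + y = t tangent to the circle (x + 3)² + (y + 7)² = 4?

t = −16 ± 2√10

The line touches the circle iff its distance from (−3, −7) is 2:
|3·(−3) + 1·(−7) − t| / √10 = 2
|t − (−16)| = 2√10.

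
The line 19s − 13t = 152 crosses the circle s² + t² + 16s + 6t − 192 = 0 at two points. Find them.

(−5, −19) and (8, 0)

Substitute t = (−152 + 19s)/13:
530s² − 1590s − 21200 = 0  ⟹  s² − 3s − 40 = 0
s = 8 or s = −5, giving (8, 0) and (−5, −19).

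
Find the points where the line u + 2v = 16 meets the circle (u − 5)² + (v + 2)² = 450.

(−10, 13) and (26, −5)

Substitute v = (16 − u)/2:
5u² − 80u − 1300 = 0  ⟹  u² − 16u − 260 = 0
u = 26 or u = −10, giving (26, −5) and (−10, 13).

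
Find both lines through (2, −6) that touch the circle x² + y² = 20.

x + 2y = −10 and 2x − y = 10

Let a tangent through (2, −6) have slope m. Its distance from (0, 0) must equal 2√5:
(−2m − (6))² = 20(m² + 1)
2m² − 3m − 2 = 0, so m = −1/2 or m = 2.
With m = −1/2: x + 2y = −10. With m = 2: 2x − y = 10.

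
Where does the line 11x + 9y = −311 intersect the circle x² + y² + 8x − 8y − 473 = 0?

(−25, −4) and (−16, −15)

Express y = (−311 − 11x)/9 and substitute into the circle:
202x² + 8282x + 80800 = 0  ⟹  x² + 41x + 400 = 0
x = −16 or x = −25, giving (−16, −15) and (−25, −4).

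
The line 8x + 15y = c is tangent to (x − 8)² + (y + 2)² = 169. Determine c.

c = −187 or c = 255

Tangency holds when the distance from the centre (8, −2) to the line equals the radius 13:
|8·8 + 15·(−2) − c| / √289 = 13
|c − (34)| = 13·17, so c = 255 or c = −187.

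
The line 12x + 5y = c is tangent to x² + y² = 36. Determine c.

Tangency holds when the distance from the centre (0, 0) to the line equals the radius 6:
|12·0 + 5·0 − c| / √169 = 6
|c| = 6·13, so c = 78 or c = −78.

c = −78 or c = 78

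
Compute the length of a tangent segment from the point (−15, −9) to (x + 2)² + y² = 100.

5√6

With centre O = (−2, 0), |OP|² = 250 and r² = 100.
By the tangent–radius right angle, tangent length = √(|PO|² − r²) = √150 = 5√6.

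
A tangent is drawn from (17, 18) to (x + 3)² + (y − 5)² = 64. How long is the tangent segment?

√505

With centre O = (−3, 5), |OP|² = 569 and r² = 64.
Power of the point: PT² = |PO|² − r² = 505, so PT = √505.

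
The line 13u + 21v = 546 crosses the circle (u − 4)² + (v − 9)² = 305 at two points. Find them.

(0, 26) and (21, 13)

Express v = (546 − 13u)/21 and substitute into the circle:
610u² − 12810u = 0  ⟹  u² − 21u = 0
u = 21 or u = 0, giving (21, 13) and (0, 26).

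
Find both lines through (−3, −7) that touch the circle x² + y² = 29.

2x − 5y = 29 and 5x + 2y = −29

Write the tangent as mx − y + (−7 − m·(−3)) = 0 and set its distance from the centre to √29:
(3m − (7))² = 29(m² + 1)
10m² + 21m − 10 = 0, so m = 2/5 or m = −5/2.
With m = 2/5: 2x − 5y = 29. With m = −5/2: 5x + 2y = −29.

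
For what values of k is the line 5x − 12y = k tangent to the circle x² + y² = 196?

k = −182 or k = 182

Tangency holds when the distance from the centre (0, 0) to the line equals the radius 14:
|5·0 − 12·0 − k| / √169 = 14
|k| = 14·13, so k = 182 or k = −182.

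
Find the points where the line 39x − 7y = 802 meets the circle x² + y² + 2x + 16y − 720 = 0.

From the line, y = (−802 + 39x)/7. Substituting:
1570x² − 58090x + 518100 = 0  ⟹  x² − 37x + 330 = 0
x = 22 or x = 15, giving (22, 8) and (15, −31).

(15, −31) and (22, 8)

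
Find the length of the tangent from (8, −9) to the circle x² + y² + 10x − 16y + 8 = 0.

√377

With centre O = (−5, 8), |OP|² = 458 and r² = 81.
Power of the point: PT² = |PO|² − r² = 377, so PT = √377.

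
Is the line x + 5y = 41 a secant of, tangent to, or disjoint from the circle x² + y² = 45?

Centre (0, 0), r² = 45. Distance² from centre to line = (−41)²/26 = 1681/26.
Since d² > r², the line lies outside the circle.

disjoint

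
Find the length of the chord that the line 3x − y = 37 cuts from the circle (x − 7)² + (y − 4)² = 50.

2√10

Centre (7, 4), r² = 50. Perpendicular distance d from centre to line = |−20| / √10 = 20/√10.
Half the chord is √(r² − d²) = √(10), so the full chord is 2√10.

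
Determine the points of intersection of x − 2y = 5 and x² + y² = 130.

Express y = (−5 + x)/2 and substitute into the circle:
5x² − 10x − 495 = 0  ⟹  x² − 2x − 99 = 0
x = 11 or x = −9, giving (11, 3) and (−9, −7).

(−9, −7) and (11, 3)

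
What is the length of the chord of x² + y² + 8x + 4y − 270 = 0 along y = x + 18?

From the line, y = x + 18. Substituting:
2x² + 48x + 126 = 0  ⟹  x² + 24x + 63 = 0
x = −3 or x = −21, giving (−3, 15) and (−21, −3).
|(−3, 15) − (−21, −3)| = √((18)² + (18)²) = 18√2.

18√2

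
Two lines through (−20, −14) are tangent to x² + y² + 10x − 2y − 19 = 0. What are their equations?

x − 2y = 8 and 2x − y = −26

Write the tangent as mx − y + (−14 − m·(−20)) = 0 and set its distance from the centre to 3√5:
(15m − (15))² = 45(m² + 1)
2m² − 5m + 2 = 0, so m = 1/2 or m = 2.
With m = 1/2: x − 2y = 8. With m = 2: 2x − y = −26.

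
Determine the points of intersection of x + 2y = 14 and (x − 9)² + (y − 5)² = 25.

Express y = (14 − x)/2 and substitute into the circle:
5x² − 80x + 240 = 0  ⟹  x² − 16x + 48 = 0
x = 12 or x = 4, giving (12, 1) and (4, 5).

(4, 5) and (12, 1)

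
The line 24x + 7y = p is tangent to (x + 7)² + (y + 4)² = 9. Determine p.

p = −271 or p = −121

For a tangent, require d(centre, line) = r = 3.
|24·(−7) + 7·(−4) − p| / √625 = 3
|p − (−196)| = 3·25, so p = −121 or p = −271.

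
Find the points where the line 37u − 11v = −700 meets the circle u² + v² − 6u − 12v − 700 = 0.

From the line, v = (700 + 37u)/11. Substituting:
1490u² + 46190u + 312900 = 0  ⟹  u² + 31u + 210 = 0
u = −10 or u = −21, giving (−10, 30) and (−21, −7).

(−21, −7) and (−10, 30)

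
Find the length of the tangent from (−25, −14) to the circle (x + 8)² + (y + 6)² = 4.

√349

Centre (−8, −6), r² = 4. |PO|² = (−17)² + (−8)² = 353.
Power of the point: PT² = |PO|² − r² = 349, so PT = √349.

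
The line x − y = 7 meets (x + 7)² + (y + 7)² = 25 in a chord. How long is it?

Centre (−7, −7), r² = 25. Perpendicular distance d from centre to line = |−7| / √2 = 7/√2.
Chord = 2√(r² − d²) = 2·√(1/2) = √2.

√2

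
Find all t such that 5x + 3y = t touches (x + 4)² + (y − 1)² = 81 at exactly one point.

t = −17 ± 9√34

Tangency holds when the distance from the centre (−4, 1) to the line equals the radius 9:
|5·(−4) + 3·1 − t| / √34 = 9
|t − (−17)| = 9√34.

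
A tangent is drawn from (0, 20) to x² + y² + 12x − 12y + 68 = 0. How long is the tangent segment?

The centre is (−6, 6) and r = 2. The square of the distance from P to the centre is 36 + 196 = 232.
Power of the point: PT² = |PO|² − r² = 228, so PT = 2√57.

2√57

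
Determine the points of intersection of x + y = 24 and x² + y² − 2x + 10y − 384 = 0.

From the line, y = −x + 24. Substituting:
2x² − 60x + 432 = 0  ⟹  x² − 30x + 216 = 0
x = 18 or x = 12, giving (18, 6) and (12, 12).

(12, 12) and (18, 6)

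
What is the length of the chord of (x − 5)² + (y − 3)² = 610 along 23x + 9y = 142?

Centre (5, 3), r² = 610. Perpendicular distance d from centre to line = |0| / √610 = 0/√610.
Chord = 2√(r² − d²) = 2·√(610) = 2√610.

2√610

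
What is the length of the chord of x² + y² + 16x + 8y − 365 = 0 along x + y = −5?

Express y = −x − 5 and substitute into the circle:
2x² + 18x − 380 = 0  ⟹  x² + 9x − 190 = 0
x = 10 or x = −19, giving (10, −15) and (−19, 14).
Chord length = distance between (10, −15) and (−19, 14) = √1682 = 29√2.

29√2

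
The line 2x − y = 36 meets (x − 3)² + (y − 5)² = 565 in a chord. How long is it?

16√5

Express y = 2x − 36 and substitute into the circle:
5x² − 170x + 1125 = 0  ⟹  x² − 34x + 225 = 0
x = 25 or x = 9, giving (25, 14) and (9, −18).
Chord length = distance between (25, 14) and (9, −18) = √1280 = 16√5.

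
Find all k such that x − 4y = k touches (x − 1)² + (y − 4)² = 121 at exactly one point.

k = −15 ± 11√17

The line touches the circle iff its distance from (1, 4) is 11:
|1·1 − 4·4 − k| / √17 = 11
|k − (−15)| = 11√17.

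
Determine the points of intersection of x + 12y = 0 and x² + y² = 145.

Express y = (−x)/12 and substitute into the circle:
145x² − 20880 = 0  ⟹  x² − 144 = 0
x = 12 or x = −12, giving (12, −1) and (−12, 1).

(−12, 1) and (12, −1)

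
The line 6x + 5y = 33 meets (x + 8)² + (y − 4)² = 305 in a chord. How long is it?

4√61

Centre (−8, 4), r² = 305. Perpendicular distance d from centre to line = |−61| / √61 = 61/√61.
Chord = 2√(r² − d²) = 2·√(244) = 4√61.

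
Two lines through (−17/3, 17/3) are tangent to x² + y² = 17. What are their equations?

x + 4y = 17 and 4x + y = −17

Write the tangent as mx − y + (17/3 − m·(−17/3)) = 0 and set its distance from the centre to √17:
(17/3m − (−17/3))² = 17(m² + 1)
4m² + 17m + 4 = 0, so m = −1/4 or m = −4.
Through (−17/3, 17/3) these give x + 4y = 17 and 4x + y = −17.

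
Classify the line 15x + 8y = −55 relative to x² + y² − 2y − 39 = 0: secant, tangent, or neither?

secant

Substituting the line into the circle gives 289x² + 1890x + 1409 = 0.
Discriminant = (1890)² − 4·289·(1409) = 1943296 > 0.
Two real roots: the line is a secant.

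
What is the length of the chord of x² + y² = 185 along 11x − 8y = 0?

2√185

Express y = (11x)/8 and substitute into the circle:
185x² − 11840 = 0  ⟹  x² − 64 = 0
x = 8 or x = −8, giving (8, 11) and (−8, −11).
Chord length = distance between (8, 11) and (−8, −11) = √740 = 2√185.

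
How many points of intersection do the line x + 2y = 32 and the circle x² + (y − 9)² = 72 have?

Centre (0, 9), r² = 72. Distance² from centre to line = (−14)²/5 = 196/5.
Since d² < r², the line cuts the circle twice.

2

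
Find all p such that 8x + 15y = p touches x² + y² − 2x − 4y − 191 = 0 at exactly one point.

p = −200 or p = 276

For a tangent, require d(centre, line) = r = 14.
|8·1 + 15·2 − p| / √289 = 14
|p − (38)| = 14·17, so p = 276 or p = −200.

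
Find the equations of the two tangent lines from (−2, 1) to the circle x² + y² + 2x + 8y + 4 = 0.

Write the tangent as mx − y + (1 − m·(−2)) = 0 and set its distance from the centre to √13:
[m·(1) − (−5)]² = 13(m² + 1)
6m² − 5m − 6 = 0, so m = −2/3 or m = 3/2.
Through (−2, 1) these give 2x + 3y = −1 and 3x − 2y = −8.

2x + 3y = −1 and 3x − 2y = −8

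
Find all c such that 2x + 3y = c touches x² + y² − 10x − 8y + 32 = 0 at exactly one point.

The line touches the circle iff its distance from (5, 4) is 3:
|2·5 + 3·4 − c| / √13 = 3
|c − (22)| = 3√13.

c = 22 ± 3√13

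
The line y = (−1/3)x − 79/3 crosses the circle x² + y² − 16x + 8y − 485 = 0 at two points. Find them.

From the line, y = (−79 − x)/3. Substituting:
10x² − 10x − 20 = 0  ⟹  x² − x − 2 = 0
x = 2 or x = −1, giving (2, −27) and (−1, −26).

(−1, −26) and (2, −27)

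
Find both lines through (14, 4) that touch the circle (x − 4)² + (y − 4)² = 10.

x + 3y = 26 and x − 3y = 2

A line y − (4) = m(x − (14)) is tangent when its distance from (4, 4) is √10:
(−10m − (0))² = 10(m² + 1)
9m² − 1 = 0, so m = −1/3 or m = 1/3.
Through (14, 4) these give x + 3y = 26 and x − 3y = 2.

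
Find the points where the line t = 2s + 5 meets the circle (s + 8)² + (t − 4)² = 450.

(−11, −17) and (7, 19)

From the line, t = 2s + 5. Substituting:
5s² + 20s − 385 = 0  ⟹  s² + 4s − 77 = 0
s = 7 or s = −11, giving (7, 19) and (−11, −17).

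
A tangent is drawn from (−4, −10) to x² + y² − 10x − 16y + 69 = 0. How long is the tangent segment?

√385

Centre (5, 8), r² = 20. |PO|² = (−9)² + (−18)² = 405.
Power of the point: PT² = |PO|² − r² = 385, so PT = √385.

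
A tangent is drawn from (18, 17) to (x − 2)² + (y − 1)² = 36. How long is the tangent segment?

2√119

Centre (2, 1), r² = 36. |PO|² = (16)² + (16)² = 512.
By the tangent–radius right angle, tangent length = √(|PO|² − r²) = √476 = 2√119.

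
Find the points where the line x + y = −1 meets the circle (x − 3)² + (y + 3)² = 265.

(−9, 8) and (14, −15)

From the line, y = −x − 1. Substituting:
2x² − 10x − 252 = 0  ⟹  x² − 5x − 126 = 0
x = 14 or x = −9, giving (14, −15) and (−9, 8).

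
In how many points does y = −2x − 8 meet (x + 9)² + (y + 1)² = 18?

0

Centre (−9, −1), r² = 18. Distance² from centre to line = (−11)²/5 = 121/5.
Since d² > r², the line lies outside the circle.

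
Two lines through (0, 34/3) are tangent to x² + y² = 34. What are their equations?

5x + 3y = 34 and 5x − 3y = −34

Write the tangent as mx − y + (34/3 − m·(0)) = 0 and set its distance from the centre to √34:
[m·(0) − (−34/3)]² = 34(m² + 1)
9m² − 25 = 0, so m = −5/3 or m = 5/3.
With m = −5/3: 5x + 3y = 34. With m = 5/3: 5x − 3y = −34.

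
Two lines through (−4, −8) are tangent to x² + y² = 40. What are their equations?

x − 3y = 20 and 3x + y = −20

Let a tangent through (−4, −8) have slope m. Its distance from (0, 0) must equal 2√10:
[m·(4) − (8)]² = 40(m² + 1)
3m² + 8m − 3 = 0, so m = 1/3 or m = −3.
Through (−4, −8) these give x − 3y = 20 and 3x + y = −20.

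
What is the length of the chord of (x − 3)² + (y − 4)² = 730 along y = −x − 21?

The distance from (3, 4) to the line is 28/√2, and r² = 730.
Half the chord is √(r² − d²) = √(338), so the full chord is 26√2.

26√2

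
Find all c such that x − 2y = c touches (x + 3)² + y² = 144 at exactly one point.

c = −3 ± 12√5

Tangency holds when the distance from the centre (−3, 0) to the line equals the radius 12:
|1·(−3) − 2·0 − c| / √5 = 12
|c − (−3)| = 12√5.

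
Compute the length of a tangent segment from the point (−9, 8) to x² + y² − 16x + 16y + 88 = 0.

√505

Centre (8, −8), r² = 40. |PO|² = (−17)² + (16)² = 545.
Power of the point: PT² = |PO|² − r² = 505, so PT = √505.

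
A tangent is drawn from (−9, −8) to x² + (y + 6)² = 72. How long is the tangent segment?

√13

Centre (0, −6), r² = 72. |PO|² = (−9)² + (−2)² = 85.
By the tangent–radius right angle, tangent length = √(|PO|² − r²) = √13.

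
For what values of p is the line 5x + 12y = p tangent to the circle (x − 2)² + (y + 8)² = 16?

p = −138 or p = −34

Tangency holds when the distance from the centre (2, −8) to the line equals the radius 4:
|5·2 + 12·(−8) − p| / √169 = 4
|p − (−86)| = 4·13, so p = −34 or p = −138.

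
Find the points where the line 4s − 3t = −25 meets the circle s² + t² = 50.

Express t = (25 + 4s)/3 and substitute into the circle:
25s² + 200s + 175 = 0  ⟹  s² + 8s + 7 = 0
s = −1 or s = −7, giving (−1, 7) and (−7, −1).

(−7, −1) and (−1, 7)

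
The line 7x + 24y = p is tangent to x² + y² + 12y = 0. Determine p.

Tangency holds when the distance from the centre (0, −6) to the line equals the radius 6:
|7·0 + 24·(−6) − p| / √625 = 6
|p − (−144)| = 6·25, so p = 6 or p = −294.

p = −294 or p = 6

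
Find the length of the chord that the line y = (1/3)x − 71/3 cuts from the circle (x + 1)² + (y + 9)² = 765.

15√10

Substitute y = (−71 + x)/3:
10x² − 70x − 4940 = 0  ⟹  x² − 7x − 494 = 0
x = 26 or x = −19, giving (26, −15) and (−19, −30).
Chord length = distance between (26, −15) and (−19, −30) = √2250 = 15√10.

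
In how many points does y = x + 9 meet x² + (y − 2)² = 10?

d² = (1·0 − 1·2 − (−9))²/2 = 49/2; r² = 10.
Since d² > r², the line lies outside the circle.

0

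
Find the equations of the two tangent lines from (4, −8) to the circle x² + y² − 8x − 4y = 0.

2x − y = 16 and 2x + y = 0

A line y − (−8) = m(x − (4)) is tangent when its distance from (4, 2) is 2√5:
(0m − (10))² = 20(m² + 1)
m² − 4 = 0, so m = 2 or m = −2.
With m = 2: 2x − y = 16. With m = −2: 2x + y = 0.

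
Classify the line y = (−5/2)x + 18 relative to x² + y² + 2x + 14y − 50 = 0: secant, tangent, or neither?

neither

Substituting the line into the circle gives 29x² − 492x + 2104 = 0.
Δ = 242064 − 244064 = −2000.
No real roots: the line does not meet the circle.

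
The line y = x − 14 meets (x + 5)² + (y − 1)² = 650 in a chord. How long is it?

Centre (−5, 1), r² = 650. Perpendicular distance d from centre to line = |−20| / √2 = 20/√2.
Half the chord is √(r² − d²) = √(450), so the full chord is 30√2.

30√2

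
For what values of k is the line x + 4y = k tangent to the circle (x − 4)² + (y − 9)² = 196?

k = 40 ± 14√17

Tangency holds when the distance from the centre (4, 9) to the line equals the radius 14:
|1·4 + 4·9 − k| / √17 = 14
|k − (40)| = 14√17.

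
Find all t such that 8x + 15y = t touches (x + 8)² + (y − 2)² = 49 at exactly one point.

The line touches the circle iff its distance from (−8, 2) is 7:
|8·(−8) + 15·2 − t| / √289 = 7
|t − (−34)| = 7·17, so t = 85 or t = −153.

t = −153 or t = 85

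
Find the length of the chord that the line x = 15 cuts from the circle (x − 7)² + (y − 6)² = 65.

Centre (7, 6), r² = 65. Perpendicular distance d from centre to line = |−8| / √1 = 8.
Chord = 2√(r² − d²) = 2·√(1) = 2.

2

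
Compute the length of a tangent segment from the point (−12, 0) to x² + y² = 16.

Centre (0, 0), r² = 16. |PO|² = (−12)² + (0)² = 144.
By the tangent–radius right angle, tangent length = √(|PO|² − r²) = √128 = 8√2.

8√2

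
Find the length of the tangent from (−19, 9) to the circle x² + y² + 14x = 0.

The centre is (−7, 0) and r = 7. The square of the distance from P to the centre is 144 + 81 = 225.
By the tangent–radius right angle, tangent length = √(|PO|² − r²) = √176 = 4√11.

4√11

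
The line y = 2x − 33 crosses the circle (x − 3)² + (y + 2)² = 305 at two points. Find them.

Substitute y = 2x − 33:
5x² − 130x + 665 = 0  ⟹  x² − 26x + 133 = 0
x = 19 or x = 7, giving (19, 5) and (7, −19).

(7, −19) and (19, 5)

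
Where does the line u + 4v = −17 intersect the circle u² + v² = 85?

(−9, −2) and (7, −6)

From the line, v = (−17 − u)/4. Substituting:
17u² + 34u − 1071 = 0  ⟹  u² + 2u − 63 = 0
u = 7 or u = −9, giving (7, −6) and (−9, −2).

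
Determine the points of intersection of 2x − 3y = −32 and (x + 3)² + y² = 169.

(−16, 0) and (2, 12)

Substitute y = (32 + 2x)/3:
13x² + 182x − 416 = 0  ⟹  x² + 14x − 32 = 0
x = 2 or x = −16, giving (2, 12) and (−16, 0).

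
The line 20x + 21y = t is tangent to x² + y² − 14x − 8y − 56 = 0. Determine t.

The line touches the circle iff its distance from (7, 4) is 11:
|20·7 + 21·4 − t| / √841 = 11
|t − (224)| = 11·29, so t = 543 or t = −95.

t = −95 or t = 543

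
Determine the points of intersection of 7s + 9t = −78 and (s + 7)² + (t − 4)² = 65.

(−15, 3) and (−6, −4)

From the line, t = (−78 − 7s)/9. Substituting:
130s² + 2730s + 11700 = 0  ⟹  s² + 21s + 90 = 0
s = −6 or s = −15, giving (−6, −4) and (−15, 3).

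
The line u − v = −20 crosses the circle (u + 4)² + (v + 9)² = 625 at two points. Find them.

Substitute v = u + 20:
2u² + 66u + 232 = 0  ⟹  u² + 33u + 116 = 0
u = −4 or u = −29, giving (−4, 16) and (−29, −9).

(−29, −9) and (−4, 16)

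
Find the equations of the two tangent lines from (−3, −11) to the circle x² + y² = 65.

Write the tangent as mx − y + (−11 − m·(−3)) = 0 and set its distance from the centre to √65:
[m·(3) − (11)]² = 65(m² + 1)
28m² + 33m − 28 = 0, so m = −7/4 or m = 4/7.
Through (−3, −11) these give 7x + 4y = −65 and 4x − 7y = 65.

7x + 4y = −65 and 4x − 7y = 65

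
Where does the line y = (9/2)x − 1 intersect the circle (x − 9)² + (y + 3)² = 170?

Substitute y = (−2 + 9x)/2:
85x² − 340 = 0  ⟹  x² − 4 = 0
x = 2 or x = −2, giving (2, 8) and (−2, −10).

(−2, −10) and (2, 8)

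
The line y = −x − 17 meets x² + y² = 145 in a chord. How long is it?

Centre (0, 0), r² = 145. Perpendicular distance d from centre to line = |17| / √2 = 17/√2.
Chord = 2√(r² − d²) = 2·√(1/2) = √2.

√2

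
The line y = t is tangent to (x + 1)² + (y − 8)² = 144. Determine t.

The line touches the circle iff its distance from (−1, 8) is 12:
|0·(−1) + 1·8 − t| / √1 = 12
|t − (8)| = 12, so t = 20 or t = −4.

t = −4 or t = 20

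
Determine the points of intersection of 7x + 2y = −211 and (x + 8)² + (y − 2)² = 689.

(−33, 10) and (−25, −18)

Express y = (−211 − 7x)/2 and substitute into the circle:
53x² + 3074x + 43725 = 0  ⟹  x² + 58x + 825 = 0
x = −25 or x = −33, giving (−25, −18) and (−33, 10).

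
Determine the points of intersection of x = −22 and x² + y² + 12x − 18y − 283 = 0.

The line gives x = −22. Substituting into the circle:
y² − 18y − 63 = 0
y = 21 or y = −3, giving (−22, 21) and (−22, −3).

(−22, −3) and (−22, 21)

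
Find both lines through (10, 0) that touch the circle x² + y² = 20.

x − 2y = 10 and x + 2y = 10

A line y − (0) = m(x − (10)) is tangent when its distance from (0, 0) is 2√5:
[m·(−10) − (0)]² = 20(m² + 1)
4m² − 1 = 0, so m = 1/2 or m = −1/2.
With m = 1/2: x − 2y = 10. With m = −1/2: x + 2y = 10.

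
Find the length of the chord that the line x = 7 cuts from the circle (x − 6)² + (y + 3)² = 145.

The line gives x = 7. Substituting into the circle:
y² + 6y − 135 = 0
y = 9 or y = −15, giving (7, 9) and (7, −15).
|(7, 9) − (7, −15)| = √((0)² + (24)²) = 24.

24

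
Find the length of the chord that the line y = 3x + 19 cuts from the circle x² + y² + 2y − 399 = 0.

From the line, y = 3x + 19. Substituting:
10x² + 120x = 0  ⟹  x² + 12x = 0
x = 0 or x = −12, giving (0, 19) and (−12, −17).
|(0, 19) − (−12, −17)| = √((12)² + (36)²) = 12√10.

12√10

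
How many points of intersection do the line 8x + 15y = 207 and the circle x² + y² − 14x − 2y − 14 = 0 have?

1

Centre (7, 1), r² = 64. Distance² from centre to line = (−136)²/289 = 64.
Since d² = r², the line is tangent.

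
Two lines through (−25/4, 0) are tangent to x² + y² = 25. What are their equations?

Let a tangent through (−25/4, 0) have slope m. Its distance from (0, 0) must equal 5:
[m·(25/4) − (0)]² = 25(m² + 1)
9m² − 16 = 0, so m = −4/3 or m = 4/3.
With m = −4/3: 4x + 3y = −25. With m = 4/3: 4x − 3y = −25.

4x + 3y = −25 and 4x − 3y = −25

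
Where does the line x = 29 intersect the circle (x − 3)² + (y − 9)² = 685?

The line gives x = 29. Substituting into the circle:
y² − 18y + 72 = 0
y = 12 or y = 6, giving (29, 12) and (29, 6).

(29, 6) and (29, 12)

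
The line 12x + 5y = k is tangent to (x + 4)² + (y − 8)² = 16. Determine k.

k = −60 or k = 44

The line touches the circle iff its distance from (−4, 8) is 4:
|12·(−4) + 5·8 − k| / √169 = 4
|k − (−8)| = 4·13, so k = 44 or k = −60.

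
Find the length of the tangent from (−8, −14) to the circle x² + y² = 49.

Centre (0, 0), r² = 49. |PO|² = (−8)² + (−14)² = 260.
The tangent meets the radius at right angles, so tangent² = |PO|² − r² = 260 − 49 = 211.

√211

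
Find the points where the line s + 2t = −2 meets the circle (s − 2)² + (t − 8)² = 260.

(−14, 6) and (10, −6)

Substitute t = (−2 − s)/2:
5s² + 20s − 700 = 0  ⟹  s² + 4s − 140 = 0
s = 10 or s = −14, giving (10, −6) and (−14, 6).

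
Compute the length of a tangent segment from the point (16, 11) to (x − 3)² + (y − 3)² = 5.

2√57

Centre (3, 3), r² = 5. |PO|² = (13)² + (8)² = 233.
Power of the point: PT² = |PO|² − r² = 228, so PT = 2√57.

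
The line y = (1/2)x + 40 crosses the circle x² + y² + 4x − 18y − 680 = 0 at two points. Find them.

(−20, 30) and (−8, 36)

Substitute y = (80 + x)/2:
5x² + 140x + 800 = 0  ⟹  x² + 28x + 160 = 0
x = −8 or x = −20, giving (−8, 36) and (−20, 30).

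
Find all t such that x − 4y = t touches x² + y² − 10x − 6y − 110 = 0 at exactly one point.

t = −7 ± 12√17

For a tangent, require d(centre, line) = r = 12.
|1·5 − 4·3 − t| / √17 = 12
|t − (−7)| = 12√17.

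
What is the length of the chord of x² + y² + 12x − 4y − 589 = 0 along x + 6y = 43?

8√37

Centre (−6, 2), r² = 629. Perpendicular distance d from centre to line = |−37| / √37 = 37/√37.
Half the chord is √(r² − d²) = √(592), so the full chord is 8√37.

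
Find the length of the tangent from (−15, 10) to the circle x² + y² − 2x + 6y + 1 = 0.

4√26

The centre is (1, −3) and r = 3. The square of the distance from P to the centre is 256 + 169 = 425.
By the tangent–radius right angle, tangent length = √(|PO|² − r²) = √416 = 4√26.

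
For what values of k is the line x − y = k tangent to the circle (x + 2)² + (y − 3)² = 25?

k = −5 ± 5√2

For a tangent, require d(centre, line) = r = 5.
|1·(−2) − 1·3 − k| / √2 = 5
|k − (−5)| = 5√2.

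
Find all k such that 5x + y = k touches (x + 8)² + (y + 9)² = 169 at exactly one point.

k = −49 ± 13√26

Tangency holds when the distance from the centre (−8, −9) to the line equals the radius 13:
|5·(−8) + 1·(−9) − k| / √26 = 13
|k − (−49)| = 13√26.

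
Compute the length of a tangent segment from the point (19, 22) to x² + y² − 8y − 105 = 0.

The centre is (0, 4) and r = 11. The square of the distance from P to the centre is 361 + 324 = 685.
By the tangent–radius right angle, tangent length = √(|PO|² − r²) = √564 = 2√141.

2√141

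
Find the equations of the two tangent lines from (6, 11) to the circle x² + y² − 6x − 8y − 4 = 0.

A line y − (11) = m(x − (6)) is tangent when its distance from (3, 4) is √29:
(−3m − (−7))² = 29(m² + 1)
10m² + 21m − 10 = 0, so m = −5/2 or m = 2/5.
Through (6, 11) these give 5x + 2y = 52 and 2x − 5y = −43.

5x + 2y = 52 and 2x − 5y = −43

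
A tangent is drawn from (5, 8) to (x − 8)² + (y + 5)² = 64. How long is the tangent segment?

√114

Centre (8, −5), r² = 64. |PO|² = (−3)² + (13)² = 178.
By the tangent–radius right angle, tangent length = √(|PO|² − r²) = √114.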